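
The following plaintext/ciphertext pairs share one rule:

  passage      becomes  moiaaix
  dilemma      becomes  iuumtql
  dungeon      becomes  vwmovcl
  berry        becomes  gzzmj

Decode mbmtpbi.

athlete

The output letters match the input read backwards, each shifted +8: passage reversed is egassap. Two steps: reverse the string, then apply a Caesar shift of +8.
Undoing it on mbmtpbi: shift back: m−8=e, b−8=t, m−8=e, t−8=l, p−8=h, b−8=t, i−8=a → etelhta; then reverse → athlete.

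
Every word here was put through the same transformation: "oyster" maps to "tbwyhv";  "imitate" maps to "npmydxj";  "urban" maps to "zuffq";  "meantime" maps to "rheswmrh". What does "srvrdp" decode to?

Shifts by position in oyster: pos 0: o→t (+5), pos 1: y→b (+3), pos 2: s→w (+4), pos 3: t→y (+5), pos 4: e→h (+3), pos 5: r→v (+4) — repeating every 3. A repeating key of period 3 is used — shifts +5, +3, +4 over and over.
Undoing it on srvrdp: s−5=n, r−3=o, v−4=r, r−5=m, d−3=a, p−4=l.

normal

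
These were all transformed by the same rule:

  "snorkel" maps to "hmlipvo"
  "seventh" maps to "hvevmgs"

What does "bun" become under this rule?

Each pair mirrors across the alphabet (s↔h, n↔m, o↔l): positions sum to 25. Letters are reflected about the middle of the alphabet (position → 25−position): Atbash.
Applying it to bun: b↔y, u↔f, n↔m.

yfm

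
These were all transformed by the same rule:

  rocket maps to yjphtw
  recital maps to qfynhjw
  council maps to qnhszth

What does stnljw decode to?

region

The output letters match the input read backwards, each shifted +5: rocket reversed is tekcor. Read the word backwards and shift each letter +5.
Undoing it on stnljw: shift back: s−5=n, t−5=o, n−5=i, l−5=g, j−5=e, w−5=r → noiger; then reverse → region.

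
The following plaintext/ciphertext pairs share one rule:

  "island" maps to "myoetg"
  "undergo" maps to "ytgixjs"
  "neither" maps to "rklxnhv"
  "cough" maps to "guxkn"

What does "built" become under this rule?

falpz

Shifts by position in island: pos 0: i→m (+4), pos 1: s→y (+6), pos 2: l→o (+3), pos 3: a→e (+4), pos 4: n→t (+6), pos 5: d→g (+3) — repeating every 3. A repeating key of period 3 is used — shifts +4, +6, +3 over and over.
For built: b+4=f, u+6=a, i+3=l, l+4=p, t+6=z.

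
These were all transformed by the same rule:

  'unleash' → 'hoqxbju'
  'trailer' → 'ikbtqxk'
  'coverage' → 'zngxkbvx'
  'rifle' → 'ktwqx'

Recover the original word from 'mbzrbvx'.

package

Each letter's alphabet position (a=0..z=25) is mapped through 25·x+1 mod 26 — an affine cipher.
Decoding mbzrbvx: m(12)→25·(12−1)≡15=p; b(1)→25·(1−1)≡0=a; z(25)→25·(25−1)≡2=c; r(17)→25·(17−1)≡10=k; b(1)→25·(1−1)≡0=a; v(21)→25·(21−1)≡6=g; x(23)→25·(23−1)≡4=e (all mod 26).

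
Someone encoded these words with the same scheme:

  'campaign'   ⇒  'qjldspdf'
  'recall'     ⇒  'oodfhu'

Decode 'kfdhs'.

The output letters match the input read backwards, each shifted +3: campaign reversed is ngiapmac. The word is reversed, then every letter is shifted forward by 3.
Reversing it on kfdhs: shift back: k−3=h, f−3=c, d−3=a, h−3=e, s−3=p → hcaep; then reverse → peach.

peach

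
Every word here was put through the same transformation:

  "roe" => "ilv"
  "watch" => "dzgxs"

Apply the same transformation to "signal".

Each pair mirrors across the alphabet (r↔i, o↔l, e↔v): positions sum to 25. Letters are reflected about the middle of the alphabet (position → 25−position): Atbash.
For signal: s↔h, i↔r, g↔t, n↔m, a↔z, l↔o.

hrtmzo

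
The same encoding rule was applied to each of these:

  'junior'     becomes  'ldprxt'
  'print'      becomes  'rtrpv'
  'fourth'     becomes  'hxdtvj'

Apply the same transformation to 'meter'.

onvnt

The rule splits by letter class: vowels +9, consonants +2.
For meter: m(cons)+2=o, e(vowel)+9=n, t(cons)+2=v, e(vowel)+9=n, r(cons)+2=t.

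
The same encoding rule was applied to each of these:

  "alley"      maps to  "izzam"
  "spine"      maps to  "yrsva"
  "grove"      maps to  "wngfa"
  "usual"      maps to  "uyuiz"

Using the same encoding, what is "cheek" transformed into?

ehaao

a(0)→i(8) and l(11)→z(25) fit y≡11x+8 (mod 26); the inverse of 11 mod 26 is 19. Each letter's alphabet position (a=0..z=25) is mapped through 11·x+8 mod 26 — an affine cipher.
For cheek: c(2)→11·2+8≡4=e; h(7)→11·7+8≡7=h; e(4)→11·4+8≡0=a; e(4)→11·4+8≡0=a; k(10)→11·10+8≡14=o (all mod 26).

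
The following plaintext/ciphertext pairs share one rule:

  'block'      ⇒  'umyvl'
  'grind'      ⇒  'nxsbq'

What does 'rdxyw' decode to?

month

The output letters match the input read backwards, each shifted +10: block reversed is kcolb. Two steps: reverse the string, then apply a Caesar shift of +10.
Decoding rdxyw: shift back: r−10=h, d−10=t, x−10=n, y−10=o, w−10=m → htnom; then reverse → month.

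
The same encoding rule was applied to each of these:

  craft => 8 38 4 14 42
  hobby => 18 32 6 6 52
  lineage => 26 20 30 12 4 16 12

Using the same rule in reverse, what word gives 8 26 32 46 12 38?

c(#3)→8 and r(#18)→38: differences scale by 2, so n = 2·pos + 2. The formula is n = 2×(alphabet index, a=1) + 2.
Decoding 8 26 32 46 12 38: 8→(8−2)÷2=3=c, 26→(26−2)÷2=12=l, 32→(32−2)÷2=15=o, 46→(46−2)÷2=22=v, 12→(12−2)÷2=5=e, 38→(38−2)÷2=18=r.

clover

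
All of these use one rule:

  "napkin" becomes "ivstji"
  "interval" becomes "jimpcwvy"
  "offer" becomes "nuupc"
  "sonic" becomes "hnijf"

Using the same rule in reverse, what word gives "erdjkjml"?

humidity

This is an affine cipher: with a=0,…,z=25, each position x becomes (5x+21) mod 26.
Undoing it on erdjkjml: e(4)→21·(4−21)≡7=h; r(17)→21·(17−21)≡20=u; d(3)→21·(3−21)≡12=m; j(9)→21·(9−21)≡8=i; k(10)→21·(10−21)≡3=d; j(9)→21·(9−21)≡8=i; m(12)→21·(12−21)≡19=t; l(11)→21·(11−21)≡24=y (all mod 26).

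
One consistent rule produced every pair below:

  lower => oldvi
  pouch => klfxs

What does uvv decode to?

Each letter is replaced by its mirror in the alphabet: a↔z, b↔y, c↔x, and so on (the Atbash cipher).
Undoing it on uvv: u↔f, v↔e, v↔e.

fee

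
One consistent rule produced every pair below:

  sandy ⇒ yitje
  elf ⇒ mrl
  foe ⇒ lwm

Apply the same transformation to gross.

The rule splits by letter class: vowels +8, consonants +6.
On gross: g(cons)+6=m, r(cons)+6=x, o(vowel)+8=w, s(cons)+6=y, s(cons)+6=y.

mxwyy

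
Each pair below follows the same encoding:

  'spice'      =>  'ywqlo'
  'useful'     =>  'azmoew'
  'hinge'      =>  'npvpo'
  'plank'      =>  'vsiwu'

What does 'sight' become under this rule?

ypoqd

In spice: s→y is +6, p→w is +7, i→q is +8, c→l is +9 — the shift increases by 1 each position. Letter i (0-indexed) is shifted by i+6, so successive shifts are 6, 7, 8, ….
On sight: s+6=y, i+7=p, g+8=o, h+9=q, t+10=d.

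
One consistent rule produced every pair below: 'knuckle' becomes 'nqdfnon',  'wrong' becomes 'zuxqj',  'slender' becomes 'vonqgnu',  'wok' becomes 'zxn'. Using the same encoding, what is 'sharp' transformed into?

vkjus

Vowels shift forward by 9 and consonants shift forward by 3.
On sharp: s(cons)+3=v, h(cons)+3=k, a(vowel)+9=j, r(cons)+3=u, p(cons)+3=s.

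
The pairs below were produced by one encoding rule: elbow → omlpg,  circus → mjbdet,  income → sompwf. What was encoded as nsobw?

dream

The shifts repeat in a cycle of length 2: positions 0,1,… shift by +10, +1, then the pattern repeats.
Undoing it on nsobw: n−10=d, s−1=r, o−10=e, b−1=a, w−10=m.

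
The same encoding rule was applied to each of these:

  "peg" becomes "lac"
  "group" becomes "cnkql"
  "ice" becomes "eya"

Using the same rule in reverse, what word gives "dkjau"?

honey

Compare letters: p→l is +22, e→a is +22, g→c is +22 — a constant shift. Each letter is shifted forward by 22 in the alphabet (a Caesar shift of +22).
Reversing it on dkjau: d−22=h, k−22=o, j−22=n, a−22=e, u−22=y.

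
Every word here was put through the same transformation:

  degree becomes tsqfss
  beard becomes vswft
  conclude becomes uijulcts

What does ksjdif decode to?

d(3)→t(19) and e(4)→s(18) fit y≡25x+22 (mod 26); the inverse of 25 mod 26 is 25. Each letter's alphabet position (a=0..z=25) is mapped through 25·x+22 mod 26 — an affine cipher.
Undoing it on ksjdif: k(10)→25·(10−22)≡12=m; s(18)→25·(18−22)≡4=e; j(9)→25·(9−22)≡13=n; d(3)→25·(3−22)≡19=t; i(8)→25·(8−22)≡14=o; f(5)→25·(5−22)≡17=r (all mod 26).

mentor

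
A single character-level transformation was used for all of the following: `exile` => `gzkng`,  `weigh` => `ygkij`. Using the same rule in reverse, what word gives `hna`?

Compare letters: e→g is +2, x→z is +2, i→k is +2 — a constant shift. Each letter is shifted forward by 2 in the alphabet (a Caesar shift of +2).
Decoding hna: h−2=f, n−2=l, a−2=y.

fly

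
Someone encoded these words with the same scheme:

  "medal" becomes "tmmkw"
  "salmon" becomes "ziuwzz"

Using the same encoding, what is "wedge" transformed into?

dmmqp

Letter i (0-indexed) is shifted by i+7, so successive shifts are 7, 8, 9, ….
On wedge: w+7=d, e+8=m, d+9=m, g+10=q, e+11=p.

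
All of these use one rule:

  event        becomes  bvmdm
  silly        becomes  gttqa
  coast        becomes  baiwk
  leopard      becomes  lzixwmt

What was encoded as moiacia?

The output letters match the input read backwards, each shifted +8: event reversed is tneve. The word is reversed, then every letter is shifted forward by 8.
Reversing it on moiacia: shift back: m−8=e, o−8=g, i−8=a, a−8=s, c−8=u, i−8=a, a−8=s → egasuas; then reverse → sausage.

sausage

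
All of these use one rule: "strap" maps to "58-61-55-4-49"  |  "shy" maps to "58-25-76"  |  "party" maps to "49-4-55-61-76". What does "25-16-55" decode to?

her

With a=1..z=26, the number is 3·pos + 1.
Reversing it on 25-16-55: 25→(25−1)÷3=8=h, 16→(16−1)÷3=5=e, 55→(55−1)÷3=18=r.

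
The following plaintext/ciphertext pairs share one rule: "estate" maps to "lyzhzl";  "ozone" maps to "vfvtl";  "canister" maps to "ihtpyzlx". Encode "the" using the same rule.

znl

The shift depends on letter class: consonant s→y is +6, but vowel e→l is +7. Vowels shift forward by 7 and consonants shift forward by 6.
For the: t(cons)+6=z, h(cons)+6=n, e(vowel)+7=l.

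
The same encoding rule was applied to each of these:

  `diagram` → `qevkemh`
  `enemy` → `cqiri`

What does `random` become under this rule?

qshrev

The output letters match the input read backwards, each shifted +4: diagram reversed is margaid. Two steps: reverse the string, then apply a Caesar shift of +4.
On random: reverse → modnar; then shift: m+4=q, o+4=s, d+4=h, n+4=r, a+4=e, r+4=v.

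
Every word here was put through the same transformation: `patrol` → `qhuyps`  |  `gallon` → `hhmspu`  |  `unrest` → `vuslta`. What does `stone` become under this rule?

The shifts repeat in a cycle of length 2: positions 0,1,… shift by +1, +7, then the pattern repeats.
Applying it to stone: s+1=t, t+7=a, o+1=p, n+7=u, e+1=f.

tapuf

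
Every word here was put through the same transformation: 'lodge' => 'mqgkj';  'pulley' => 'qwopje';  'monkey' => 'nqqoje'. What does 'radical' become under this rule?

In lodge: l→m is +1, o→q is +2, d→g is +3, g→k is +4 — the shift increases by 1 each position. Letter i (0-indexed) is shifted by i+1, so successive shifts are 1, 2, 3, ….
Applying it to radical: r+1=s, a+2=c, d+3=g, i+4=m, c+5=h, a+6=g, l+7=s.

scgmhgs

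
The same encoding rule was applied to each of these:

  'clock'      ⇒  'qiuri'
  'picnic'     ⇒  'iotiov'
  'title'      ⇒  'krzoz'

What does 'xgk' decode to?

Read the word backwards and shift each letter +6.
Undoing it on xgk: shift back: x−6=r, g−6=a, k−6=e → rae; then reverse → ear.

ear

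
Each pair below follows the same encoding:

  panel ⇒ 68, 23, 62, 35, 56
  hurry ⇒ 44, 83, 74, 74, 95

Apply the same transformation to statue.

77, 80, 23, 80, 83, 35

With a=1..z=26, the number is 3·pos + 20.
For statue: s=19→77, t=20→80, a=1→23, t=20→80, u=21→83, e=5→35.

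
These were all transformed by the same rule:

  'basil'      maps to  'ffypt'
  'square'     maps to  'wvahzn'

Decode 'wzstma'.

In basil: b→f is +4, a→f is +5, s→y is +6, i→p is +7 — the shift increases by 1 each position. Letter i (0-indexed) is shifted by i+4, so successive shifts are 4, 5, 6, ….
Decoding wzstma: w−4=s, z−5=u, s−6=m, t−7=m, m−8=e, a−9=r.

summer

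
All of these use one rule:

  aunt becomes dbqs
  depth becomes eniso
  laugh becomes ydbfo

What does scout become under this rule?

jvzbs

This is an affine cipher: with a=0,…,z=25, each position x becomes (9x+3) mod 26.
On scout: s(18)→9·18+3≡9=j; c(2)→9·2+3≡21=v; o(14)→9·14+3≡25=z; u(20)→9·20+3≡1=b; t(19)→9·19+3≡18=s (all mod 26).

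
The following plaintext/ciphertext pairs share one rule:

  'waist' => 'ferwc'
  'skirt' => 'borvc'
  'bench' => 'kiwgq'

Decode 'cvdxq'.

truth

It's a Vigenère-style cipher with numeric key [9,4]: position i shifts by key[i mod 2].
Reversing it on cvdxq: c−9=t, v−4=r, d−9=u, x−4=t, q−9=h.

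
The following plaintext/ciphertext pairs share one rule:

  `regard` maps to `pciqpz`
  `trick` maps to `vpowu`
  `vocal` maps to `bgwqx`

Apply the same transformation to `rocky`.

r(17)→p(15) and e(4)→c(2) fit y≡3x+16 (mod 26); the inverse of 3 mod 26 is 9. Each letter's alphabet position (a=0..z=25) is mapped through 3·x+16 mod 26 — an affine cipher.
On rocky: r(17)→3·17+16≡15=p; o(14)→3·14+16≡6=g; c(2)→3·2+16≡22=w; k(10)→3·10+16≡20=u; y(24)→3·24+16≡10=k (all mod 26).

pgwuk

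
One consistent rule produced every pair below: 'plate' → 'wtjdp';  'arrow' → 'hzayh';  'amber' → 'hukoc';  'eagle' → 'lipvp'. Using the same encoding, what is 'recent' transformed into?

Letter i (0-indexed) is shifted by i+7, so successive shifts are 7, 8, 9, ….
Applying it to recent: r+7=y, e+8=m, c+9=l, e+10=o, n+11=y, t+12=f.

ymloyf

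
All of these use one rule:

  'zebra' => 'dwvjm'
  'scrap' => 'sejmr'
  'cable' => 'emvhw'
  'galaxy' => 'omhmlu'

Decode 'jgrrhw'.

ripple

z(25)→d(3) and e(4)→w(22) fit y≡9x+12 (mod 26); the inverse of 9 mod 26 is 3. Treating letters as 0–25, the rule is x ↦ 9x + 12 (mod 26).
Decoding jgrrhw: j(9)→3·(9−12)≡17=r; g(6)→3·(6−12)≡8=i; r(17)→3·(17−12)≡15=p; r(17)→3·(17−12)≡15=p; h(7)→3·(7−12)≡11=l; w(22)→3·(22−12)≡4=e (all mod 26).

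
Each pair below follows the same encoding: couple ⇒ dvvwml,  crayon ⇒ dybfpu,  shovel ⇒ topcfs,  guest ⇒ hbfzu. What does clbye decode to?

Shifts by position in couple: pos 0: c→d (+1), pos 1: o→v (+7), pos 2: u→v (+1), pos 3: p→w (+7) — repeating every 2. The shifts repeat in a cycle of length 2: positions 0,1,… shift by +1, +7, then the pattern repeats.
Reversing it on clbye: c−1=b, l−7=e, b−1=a, y−7=r, e−1=d.

beard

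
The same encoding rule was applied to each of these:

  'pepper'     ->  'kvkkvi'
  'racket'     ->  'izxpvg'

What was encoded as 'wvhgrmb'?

destiny

Each pair mirrors across the alphabet (p↔k, e↔v, p↔k): positions sum to 25. Letters are reflected about the middle of the alphabet (position → 25−position): Atbash.
Decoding wvhgrmb: w↔d, v↔e, h↔s, g↔t, r↔i, m↔n, b↔y.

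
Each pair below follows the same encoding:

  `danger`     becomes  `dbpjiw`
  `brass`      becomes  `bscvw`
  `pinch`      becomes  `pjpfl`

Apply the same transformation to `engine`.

In danger: d→d is +0, a→b is +1, n→p is +2, g→j is +3 — the shift increases by 1 each position. Letter i (0-indexed) is shifted by i+0, so successive shifts are 0, 1, 2, ….
For engine: e+0=e, n+1=o, g+2=i, i+3=l, n+4=r, e+5=j.

eoilrj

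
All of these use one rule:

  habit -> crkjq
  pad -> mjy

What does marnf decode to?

weird

The output letters match the input read backwards, each shifted +9: habit reversed is tibah. Two steps: reverse the string, then apply a Caesar shift of +9.
Reversing it on marnf: shift back: m−9=d, a−9=r, r−9=i, n−9=e, f−9=w → driew; then reverse → weird.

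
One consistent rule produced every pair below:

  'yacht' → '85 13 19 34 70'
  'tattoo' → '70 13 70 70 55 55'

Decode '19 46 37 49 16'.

y(#25)→85 and a(#1)→13: differences scale by 3, so n = 3·pos + 10. The formula is n = 3×(alphabet index, a=1) + 10.
Undoing it on 19 46 37 49 16: 19→(19−10)÷3=3=c, 46→(46−10)÷3=12=l, 37→(37−10)÷3=9=i, 49→(49−10)÷3=13=m, 16→(16−10)÷3=2=b.

climb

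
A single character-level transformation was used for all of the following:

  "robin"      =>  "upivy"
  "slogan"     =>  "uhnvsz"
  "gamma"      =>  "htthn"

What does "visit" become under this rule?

The output letters match the input read backwards, each shifted +7: robin reversed is nibor. Read the word backwards and shift each letter +7.
On visit: reverse → tisiv; then shift: t+7=a, i+7=p, s+7=z, i+7=p, v+7=c.

apzpc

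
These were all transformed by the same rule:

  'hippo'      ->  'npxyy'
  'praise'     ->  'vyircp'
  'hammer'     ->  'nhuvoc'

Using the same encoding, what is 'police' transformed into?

vvtrmp

In hippo: h→n is +6, i→p is +7, p→x is +8, p→y is +9 — the shift increases by 1 each position. Each letter shifts forward by (position + 6), i.e. 6, 7, 8, … — the shift grows by one for each successive letter.
On police: p+6=v, o+7=v, l+8=t, i+9=r, c+10=m, e+11=p.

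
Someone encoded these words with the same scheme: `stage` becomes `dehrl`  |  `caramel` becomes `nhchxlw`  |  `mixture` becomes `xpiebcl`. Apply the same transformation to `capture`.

nhaebcl

The shift depends on letter class: consonant s→d is +11, but vowel a→h is +7. Two shifts are in play — +7 for a/e/i/o/u, +11 for every other letter.
For capture: c(cons)+11=n, a(vowel)+7=h, p(cons)+11=a, t(cons)+11=e, u(vowel)+7=b, r(cons)+11=c, e(vowel)+7=l.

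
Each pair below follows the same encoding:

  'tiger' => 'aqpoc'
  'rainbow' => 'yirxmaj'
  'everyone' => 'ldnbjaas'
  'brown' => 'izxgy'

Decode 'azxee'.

trout

In tiger: t→a is +7, i→q is +8, g→p is +9, e→o is +10 — the shift increases by 1 each position. Letter i (0-indexed) is shifted by i+7, so successive shifts are 7, 8, 9, ….
Decoding azxee: a−7=t, z−8=r, x−9=o, e−10=u, e−11=t.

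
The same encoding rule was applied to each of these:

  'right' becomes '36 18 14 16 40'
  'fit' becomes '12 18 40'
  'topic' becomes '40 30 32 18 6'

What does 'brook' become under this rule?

4 36 30 30 22

r(#18)→36 and i(#9)→18: differences scale by 2, so n = 2·pos + 0. The formula is n = 2×(alphabet index, a=1).
For brook: b=2→4, r=18→36, o=15→30, o=15→30, k=11→22.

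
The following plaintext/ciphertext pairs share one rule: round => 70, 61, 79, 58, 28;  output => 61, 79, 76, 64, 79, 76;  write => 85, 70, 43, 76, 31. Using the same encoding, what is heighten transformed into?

40, 31, 43, 37, 40, 76, 31, 58

r(#18)→70 and o(#15)→61: differences scale by 3, so n = 3·pos + 16. Each letter becomes 3×(its alphabet position, a=1..z=26) + 16.
On heighten: h=8→40, e=5→31, i=9→43, g=7→37, h=8→40, t=20→76, e=5→31, n=14→58.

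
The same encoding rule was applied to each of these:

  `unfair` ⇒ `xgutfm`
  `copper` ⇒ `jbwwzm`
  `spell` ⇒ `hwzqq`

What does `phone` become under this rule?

wkbgz

u(20)→x(23) and n(13)→g(6) fit y≡21x+19 (mod 26); the inverse of 21 mod 26 is 5. This is an affine cipher: with a=0,…,z=25, each position x becomes (21x+19) mod 26.
On phone: p(15)→21·15+19≡22=w; h(7)→21·7+19≡10=k; o(14)→21·14+19≡1=b; n(13)→21·13+19≡6=g; e(4)→21·4+19≡25=z (all mod 26).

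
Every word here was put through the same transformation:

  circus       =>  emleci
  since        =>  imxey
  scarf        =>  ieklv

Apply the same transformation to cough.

c(2)→e(4) and i(8)→m(12) fit y≡23x+10 (mod 26); the inverse of 23 mod 26 is 17. Treating letters as 0–25, the rule is x ↦ 23x + 10 (mod 26).
Applying it to cough: c(2)→23·2+10≡4=e; o(14)→23·14+10≡20=u; u(20)→23·20+10≡2=c; g(6)→23·6+10≡18=s; h(7)→23·7+10≡15=p (all mod 26).

eucsp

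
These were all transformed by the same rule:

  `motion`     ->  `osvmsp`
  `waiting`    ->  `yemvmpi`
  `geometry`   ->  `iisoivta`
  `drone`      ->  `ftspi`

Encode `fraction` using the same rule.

The shift depends on letter class: consonant m→o is +2, but vowel o→s is +4. The rule splits by letter class: vowels +4, consonants +2.
Applying it to fraction: f(cons)+2=h, r(cons)+2=t, a(vowel)+4=e, c(cons)+2=e, t(cons)+2=v, i(vowel)+4=m, o(vowel)+4=s, n(cons)+2=p.

hteevmsp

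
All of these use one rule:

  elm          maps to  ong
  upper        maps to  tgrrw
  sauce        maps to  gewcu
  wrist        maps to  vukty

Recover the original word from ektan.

lyric

The output letters match the input read backwards, each shifted +2: elm reversed is mle. Two steps: reverse the string, then apply a Caesar shift of +2.
Reversing it on ektan: shift back: e−2=c, k−2=i, t−2=r, a−2=y, n−2=l → ciryl; then reverse → lyric.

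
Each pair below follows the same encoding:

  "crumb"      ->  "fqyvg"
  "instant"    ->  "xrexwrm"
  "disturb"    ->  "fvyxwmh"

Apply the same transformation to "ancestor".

vsxwigre

The output letters match the input read backwards, each shifted +4: crumb reversed is bmurc. Read the word backwards and shift each letter +4.
For ancestor: reverse → rotsecna; then shift: r+4=v, o+4=s, t+4=x, s+4=w, e+4=i, c+4=g, n+4=r, a+4=e.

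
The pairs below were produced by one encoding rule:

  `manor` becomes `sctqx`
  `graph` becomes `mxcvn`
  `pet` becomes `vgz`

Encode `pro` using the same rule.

vxq

The shift depends on letter class: consonant m→s is +6, but vowel a→c is +2. Vowels shift forward by 2 and consonants shift forward by 6.
On pro: p(cons)+6=v, r(cons)+6=x, o(vowel)+2=q.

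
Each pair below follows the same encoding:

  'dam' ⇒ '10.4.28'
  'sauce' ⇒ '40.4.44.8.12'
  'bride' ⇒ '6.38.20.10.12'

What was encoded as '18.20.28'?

Each letter becomes 2×(its alphabet position, a=1..z=26) + 2.
Undoing it on 18.20.28: 18→(18−2)÷2=8=h, 20→(20−2)÷2=9=i, 28→(28−2)÷2=13=m.

him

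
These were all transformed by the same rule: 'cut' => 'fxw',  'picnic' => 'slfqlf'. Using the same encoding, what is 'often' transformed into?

riwhq

Compare letters: c→f is +3, u→x is +3, t→w is +3 — a constant shift. Every letter moves 3 places later in the alphabet, wrapping around z→a.
On often: o+3=r, f+3=i, t+3=w, e+3=h, n+3=q.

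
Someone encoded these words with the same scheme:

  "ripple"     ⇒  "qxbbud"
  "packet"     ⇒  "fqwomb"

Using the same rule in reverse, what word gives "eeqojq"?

The output letters match the input read backwards, each shifted +12: ripple reversed is elppir. The word is reversed, then every letter is shifted forward by 12.
Undoing it on eeqojq: shift back: e−12=s, e−12=s, q−12=e, o−12=c, j−12=x, q−12=e → ssecxe; then reverse → excess.

excess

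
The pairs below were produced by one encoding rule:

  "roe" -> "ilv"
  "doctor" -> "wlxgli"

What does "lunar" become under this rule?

ofmzi

Each pair mirrors across the alphabet (r↔i, o↔l, e↔v): positions sum to 25. This is the alphabet-reversal cipher (Atbash): a becomes z, b becomes y, etc.
Applying it to lunar: l↔o, u↔f, n↔m, a↔z, r↔i.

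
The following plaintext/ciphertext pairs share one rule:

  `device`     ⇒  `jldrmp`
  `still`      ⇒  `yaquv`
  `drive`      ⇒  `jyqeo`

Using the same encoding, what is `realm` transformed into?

In device: d→j is +6, e→l is +7, v→d is +8, i→r is +9 — the shift increases by 1 each position. The shift increases by 1 at each position, starting from +6: 6, 7, 8, ….
Applying it to realm: r+6=x, e+7=l, a+8=i, l+9=u, m+10=w.

xliuw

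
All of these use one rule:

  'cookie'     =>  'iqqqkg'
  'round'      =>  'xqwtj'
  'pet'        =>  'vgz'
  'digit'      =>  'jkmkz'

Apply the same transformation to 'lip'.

The shift depends on letter class: consonant c→i is +6, but vowel o→q is +2. Vowels shift forward by 2 and consonants shift forward by 6.
On lip: l(cons)+6=r, i(vowel)+2=k, p(cons)+6=v.

rkv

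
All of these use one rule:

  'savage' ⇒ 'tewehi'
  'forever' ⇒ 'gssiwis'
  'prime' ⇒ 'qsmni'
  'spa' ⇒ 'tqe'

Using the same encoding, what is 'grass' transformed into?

hsett

The shift depends on letter class: consonant s→t is +1, but vowel a→e is +4. Two shifts are in play — +4 for a/e/i/o/u, +1 for every other letter.
For grass: g(cons)+1=h, r(cons)+1=s, a(vowel)+4=e, s(cons)+1=t, s(cons)+1=t.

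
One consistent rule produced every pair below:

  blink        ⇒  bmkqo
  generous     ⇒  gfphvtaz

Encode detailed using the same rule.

dfvdmqkk

In blink: b→b is +0, l→m is +1, i→k is +2, n→q is +3 — the shift increases by 1 each position. Each letter shifts forward by its position index (0, 1, 2, …) — the shift grows by one for each successive letter.
For detailed: d+0=d, e+1=f, t+2=v, a+3=d, i+4=m, l+5=q, e+6=k, d+7=k.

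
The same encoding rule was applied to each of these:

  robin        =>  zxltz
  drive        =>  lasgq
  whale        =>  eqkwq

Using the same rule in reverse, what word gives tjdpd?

later

In robin: r→z is +8, o→x is +9, b→l is +10, i→t is +11 — the shift increases by 1 each position. Letter i (0-indexed) is shifted by i+8, so successive shifts are 8, 9, 10, ….
Decoding tjdpd: t−8=l, j−9=a, d−10=t, p−11=e, d−12=r.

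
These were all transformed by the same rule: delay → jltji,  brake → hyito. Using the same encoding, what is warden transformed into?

chzmoy

In delay: d→j is +6, e→l is +7, l→t is +8, a→j is +9 — the shift increases by 1 each position. The shift increases by 1 at each position, starting from +6: 6, 7, 8, ….
Applying it to warden: w+6=c, a+7=h, r+8=z, d+9=m, e+10=o, n+11=y.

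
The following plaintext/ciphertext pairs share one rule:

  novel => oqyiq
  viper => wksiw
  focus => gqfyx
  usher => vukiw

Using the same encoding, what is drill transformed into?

etlpq

The shift increases by 1 at each position, starting from +1: 1, 2, 3, ….
For drill: d+1=e, r+2=t, i+3=l, l+4=p, l+5=q.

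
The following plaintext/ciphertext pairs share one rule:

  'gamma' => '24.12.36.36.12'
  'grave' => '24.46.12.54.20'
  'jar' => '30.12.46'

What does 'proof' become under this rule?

g(#7)→24 and a(#1)→12: differences scale by 2, so n = 2·pos + 10. The formula is n = 2×(alphabet index, a=1) + 10.
On proof: p=16→42, r=18→46, o=15→40, o=15→40, f=6→22.

42.46.40.40.22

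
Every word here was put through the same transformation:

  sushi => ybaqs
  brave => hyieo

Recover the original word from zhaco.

taste

In sushi: s→y is +6, u→b is +7, s→a is +8, h→q is +9 — the shift increases by 1 each position. Letter i (0-indexed) is shifted by i+6, so successive shifts are 6, 7, 8, ….
Undoing it on zhaco: z−6=t, h−7=a, a−8=s, c−9=t, o−10=e.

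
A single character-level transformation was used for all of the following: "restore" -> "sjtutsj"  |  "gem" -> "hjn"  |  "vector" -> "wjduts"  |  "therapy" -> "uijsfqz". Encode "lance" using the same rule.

mfodj

The rule splits by letter class: vowels +5, consonants +1.
For lance: l(cons)+1=m, a(vowel)+5=f, n(cons)+1=o, c(cons)+1=d, e(vowel)+5=j.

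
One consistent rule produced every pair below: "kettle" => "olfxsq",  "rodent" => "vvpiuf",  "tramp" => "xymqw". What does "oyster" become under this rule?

Shifts by position in kettle: pos 0: k→o (+4), pos 1: e→l (+7), pos 2: t→f (+12), pos 3: t→x (+4), pos 4: l→s (+7), pos 5: e→q (+12) — repeating every 3. A repeating key of period 3 is used — shifts +4, +7, +12 over and over.
Applying it to oyster: o+4=s, y+7=f, s+12=e, t+4=x, e+7=l, r+12=d.

sfexld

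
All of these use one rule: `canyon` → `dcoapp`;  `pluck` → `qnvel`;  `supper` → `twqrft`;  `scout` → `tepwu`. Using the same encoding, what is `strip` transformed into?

Shifts by position in canyon: pos 0: c→d (+1), pos 1: a→c (+2), pos 2: n→o (+1), pos 3: y→a (+2) — repeating every 2. The shifts repeat in a cycle of length 2: positions 0,1,… shift by +1, +2, then the pattern repeats.
Applying it to strip: s+1=t, t+2=v, r+1=s, i+2=k, p+1=q.

tvskq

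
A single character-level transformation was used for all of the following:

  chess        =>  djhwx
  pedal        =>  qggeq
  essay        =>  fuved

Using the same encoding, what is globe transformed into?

hnrfj

In chess: c→d is +1, h→j is +2, e→h is +3, s→w is +4 — the shift increases by 1 each position. The shift increases by 1 at each position, starting from +1: 1, 2, 3, ….
For globe: g+1=h, l+2=n, o+3=r, b+4=f, e+5=j.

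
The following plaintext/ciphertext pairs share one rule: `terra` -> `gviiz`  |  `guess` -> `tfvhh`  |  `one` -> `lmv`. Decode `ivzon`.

Letters are reflected about the middle of the alphabet (position → 25−position): Atbash.
Undoing it on ivzon: i↔r, v↔e, z↔a, o↔l, n↔m.

realm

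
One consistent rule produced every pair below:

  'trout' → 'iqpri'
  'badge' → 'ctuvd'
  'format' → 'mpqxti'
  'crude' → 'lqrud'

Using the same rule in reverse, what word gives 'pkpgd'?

ozone

t(19)→i(8) and r(17)→q(16) fit y≡9x+19 (mod 26); the inverse of 9 mod 26 is 3. Treating letters as 0–25, the rule is x ↦ 9x + 19 (mod 26).
Reversing it on pkpgd: p(15)→3·(15−19)≡14=o; k(10)→3·(10−19)≡25=z; p(15)→3·(15−19)≡14=o; g(6)→3·(6−19)≡13=n; d(3)→3·(3−19)≡4=e (all mod 26).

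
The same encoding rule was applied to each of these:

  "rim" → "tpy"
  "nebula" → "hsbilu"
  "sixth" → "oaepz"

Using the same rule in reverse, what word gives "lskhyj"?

The output letters match the input read backwards, each shifted +7: rim reversed is mir. Read the word backwards and shift each letter +7.
Reversing it on lskhyj: shift back: l−7=e, s−7=l, k−7=d, h−7=a, y−7=r, j−7=c → eldarc; then reverse → cradle.

cradle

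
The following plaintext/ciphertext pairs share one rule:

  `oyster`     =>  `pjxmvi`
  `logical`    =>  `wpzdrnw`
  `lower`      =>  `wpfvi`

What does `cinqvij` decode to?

bravery

o(14)→p(15) and y(24)→j(9) fit y≡15x+13 (mod 26); the inverse of 15 mod 26 is 7. Treating letters as 0–25, the rule is x ↦ 15x + 13 (mod 26).
Undoing it on cinqvij: c(2)→7·(2−13)≡1=b; i(8)→7·(8−13)≡17=r; n(13)→7·(13−13)≡0=a; q(16)→7·(16−13)≡21=v; v(21)→7·(21−13)≡4=e; i(8)→7·(8−13)≡17=r; j(9)→7·(9−13)≡24=y (all mod 26).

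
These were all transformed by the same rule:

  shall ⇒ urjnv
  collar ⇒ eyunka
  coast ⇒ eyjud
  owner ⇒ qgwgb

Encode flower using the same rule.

hvxyoa

Shifts by position in shall: pos 0: s→u (+2), pos 1: h→r (+10), pos 2: a→j (+9), pos 3: l→n (+2), pos 4: l→v (+10) — repeating every 3. A repeating key of period 3 is used — shifts +2, +10, +9 over and over.
On flower: f+2=h, l+10=v, o+9=x, w+2=y, e+10=o, r+9=a.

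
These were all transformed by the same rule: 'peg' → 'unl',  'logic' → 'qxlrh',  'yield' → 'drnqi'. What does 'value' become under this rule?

ajqdn

The rule splits by letter class: vowels +9, consonants +5.
For value: v(cons)+5=a, a(vowel)+9=j, l(cons)+5=q, u(vowel)+9=d, e(vowel)+9=n.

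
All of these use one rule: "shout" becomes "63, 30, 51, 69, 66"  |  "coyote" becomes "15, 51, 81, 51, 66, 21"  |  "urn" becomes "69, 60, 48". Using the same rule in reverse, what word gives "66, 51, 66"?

tot

s(#19)→63 and h(#8)→30: differences scale by 3, so n = 3·pos + 6. Each letter becomes 3×(its alphabet position, a=1..z=26) + 6.
Reversing it on 66, 51, 66: 66→(66−6)÷3=20=t, 51→(51−6)÷3=15=o, 66→(66−6)÷3=20=t.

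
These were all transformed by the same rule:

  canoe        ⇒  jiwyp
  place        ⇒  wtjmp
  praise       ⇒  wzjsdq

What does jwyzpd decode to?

In canoe: c→j is +7, a→i is +8, n→w is +9, o→y is +10 — the shift increases by 1 each position. Each letter shifts forward by (position + 7), i.e. 7, 8, 9, … — the shift grows by one for each successive letter.
Undoing it on jwyzpd: j−7=c, w−8=o, y−9=p, z−10=p, p−11=e, d−12=r.

copper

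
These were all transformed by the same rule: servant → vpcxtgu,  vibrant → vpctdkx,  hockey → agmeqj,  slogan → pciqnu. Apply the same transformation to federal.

Two steps: reverse the string, then apply a Caesar shift of +2.
On federal: reverse → laredef; then shift: l+2=n, a+2=c, r+2=t, e+2=g, d+2=f, e+2=g, f+2=h.

nctgfgh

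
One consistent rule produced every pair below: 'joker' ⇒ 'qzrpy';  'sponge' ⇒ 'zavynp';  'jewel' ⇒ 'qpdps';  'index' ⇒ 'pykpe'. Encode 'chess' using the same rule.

jsldz

Shifts by position in joker: pos 0: j→q (+7), pos 1: o→z (+11), pos 2: k→r (+7), pos 3: e→p (+11) — repeating every 2. A repeating key of period 2 is used — shifts +7, +11 over and over.
Applying it to chess: c+7=j, h+11=s, e+7=l, s+11=d, s+7=z.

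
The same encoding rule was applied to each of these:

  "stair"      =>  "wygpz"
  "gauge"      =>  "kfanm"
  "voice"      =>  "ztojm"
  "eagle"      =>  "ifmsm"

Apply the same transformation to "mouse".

qtazm

In stair: s→w is +4, t→y is +5, a→g is +6, i→p is +7 — the shift increases by 1 each position. Letter i (0-indexed) is shifted by i+4, so successive shifts are 4, 5, 6, ….
For mouse: m+4=q, o+5=t, u+6=a, s+7=z, e+8=m.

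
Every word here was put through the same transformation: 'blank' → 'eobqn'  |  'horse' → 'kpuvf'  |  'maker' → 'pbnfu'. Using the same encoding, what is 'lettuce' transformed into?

ofwwvff

The shift depends on letter class: consonant b→e is +3, but vowel a→b is +1. The rule splits by letter class: vowels +1, consonants +3.
Applying it to lettuce: l(cons)+3=o, e(vowel)+1=f, t(cons)+3=w, t(cons)+3=w, u(vowel)+1=v, c(cons)+3=f, e(vowel)+1=f.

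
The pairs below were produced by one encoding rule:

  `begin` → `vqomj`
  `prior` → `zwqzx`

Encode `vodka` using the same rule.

The output letters match the input read backwards, each shifted +8: begin reversed is nigeb. Read the word backwards and shift each letter +8.
Applying it to vodka: reverse → akdov; then shift: a+8=i, k+8=s, d+8=l, o+8=w, v+8=d.

islwd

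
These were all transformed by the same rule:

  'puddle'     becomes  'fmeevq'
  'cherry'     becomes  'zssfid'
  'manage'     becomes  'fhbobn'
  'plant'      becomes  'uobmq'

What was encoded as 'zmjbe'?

daily

The output letters match the input read backwards, each shifted +1: puddle reversed is elddup. Two steps: reverse the string, then apply a Caesar shift of +1.
Reversing it on zmjbe: shift back: z−1=y, m−1=l, j−1=i, b−1=a, e−1=d → yliad; then reverse → daily.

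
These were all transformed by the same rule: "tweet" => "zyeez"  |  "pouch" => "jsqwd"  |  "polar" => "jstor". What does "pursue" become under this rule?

t(19)→z(25) and w(22)→y(24) fit y≡17x+14 (mod 26); the inverse of 17 mod 26 is 23. Treating letters as 0–25, the rule is x ↦ 17x + 14 (mod 26).
On pursue: p(15)→17·15+14≡9=j; u(20)→17·20+14≡16=q; r(17)→17·17+14≡17=r; s(18)→17·18+14≡8=i; u(20)→17·20+14≡16=q; e(4)→17·4+14≡4=e (all mod 26).

jqriqe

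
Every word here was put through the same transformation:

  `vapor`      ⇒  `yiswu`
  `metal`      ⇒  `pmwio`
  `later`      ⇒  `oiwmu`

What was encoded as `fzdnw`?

craft

Shifts by position in vapor: pos 0: v→y (+3), pos 1: a→i (+8), pos 2: p→s (+3), pos 3: o→w (+8) — repeating every 2. The shifts repeat in a cycle of length 2: positions 0,1,… shift by +3, +8, then the pattern repeats.
Decoding fzdnw: f−3=c, z−8=r, d−3=a, n−8=f, w−3=t.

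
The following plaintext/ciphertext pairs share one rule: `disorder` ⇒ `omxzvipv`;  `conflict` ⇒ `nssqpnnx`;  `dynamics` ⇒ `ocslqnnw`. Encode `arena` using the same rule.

Shifts by position in disorder: pos 0: d→o (+11), pos 1: i→m (+4), pos 2: s→x (+5), pos 3: o→z (+11), pos 4: r→v (+4), pos 5: d→i (+5) — repeating every 3. The shifts repeat in a cycle of length 3: positions 0,1,… shift by +11, +4, +5, then the pattern repeats.
For arena: a+11=l, r+4=v, e+5=j, n+11=y, a+4=e.

lvjye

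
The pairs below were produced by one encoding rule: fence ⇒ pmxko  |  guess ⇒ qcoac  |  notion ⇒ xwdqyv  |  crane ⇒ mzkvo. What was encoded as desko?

twice

The shifts repeat in a cycle of length 2: positions 0,1,… shift by +10, +8, then the pattern repeats.
Decoding desko: d−10=t, e−8=w, s−10=i, k−8=c, o−10=e.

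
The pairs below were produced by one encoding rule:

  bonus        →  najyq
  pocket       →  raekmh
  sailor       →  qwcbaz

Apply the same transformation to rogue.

b(1)→n(13) and o(14)→a(0) fit y≡17x+22 (mod 26); the inverse of 17 mod 26 is 23. Treating letters as 0–25, the rule is x ↦ 17x + 22 (mod 26).
For rogue: r(17)→17·17+22≡25=z; o(14)→17·14+22≡0=a; g(6)→17·6+22≡20=u; u(20)→17·20+22≡24=y; e(4)→17·4+22≡12=m (all mod 26).

zauym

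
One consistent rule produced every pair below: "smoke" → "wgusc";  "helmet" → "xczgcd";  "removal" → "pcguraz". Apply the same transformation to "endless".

s(18)→w(22) and m(12)→g(6) fit y≡7x+0 (mod 26); the inverse of 7 mod 26 is 15. Each letter's alphabet position (a=0..z=25) is mapped through 7·x+0 mod 26 — an affine cipher.
For endless: e(4)→7·4+0≡2=c; n(13)→7·13+0≡13=n; d(3)→7·3+0≡21=v; l(11)→7·11+0≡25=z; e(4)→7·4+0≡2=c; s(18)→7·18+0≡22=w; s(18)→7·18+0≡22=w (all mod 26).

cnvzcww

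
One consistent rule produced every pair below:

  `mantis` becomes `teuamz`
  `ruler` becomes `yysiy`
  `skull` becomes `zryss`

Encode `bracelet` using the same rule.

iyejisia

The shift depends on letter class: consonant m→t is +7, but vowel a→e is +4. The rule splits by letter class: vowels +4, consonants +7.
On bracelet: b(cons)+7=i, r(cons)+7=y, a(vowel)+4=e, c(cons)+7=j, e(vowel)+4=i, l(cons)+7=s, e(vowel)+4=i, t(cons)+7=a.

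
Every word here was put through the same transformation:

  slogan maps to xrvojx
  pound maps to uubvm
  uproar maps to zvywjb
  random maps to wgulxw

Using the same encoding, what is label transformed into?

qgimu

Letter i (0-indexed) is shifted by i+5, so successive shifts are 5, 6, 7, ….
For label: l+5=q, a+6=g, b+7=i, e+8=m, l+9=u.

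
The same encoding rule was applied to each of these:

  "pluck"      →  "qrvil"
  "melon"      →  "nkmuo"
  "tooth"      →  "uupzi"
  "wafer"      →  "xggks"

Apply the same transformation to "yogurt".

Shifts by position in pluck: pos 0: p→q (+1), pos 1: l→r (+6), pos 2: u→v (+1), pos 3: c→i (+6) — repeating every 2. A repeating key of period 2 is used — shifts +1, +6 over and over.
On yogurt: y+1=z, o+6=u, g+1=h, u+6=a, r+1=s, t+6=z.

zuhasz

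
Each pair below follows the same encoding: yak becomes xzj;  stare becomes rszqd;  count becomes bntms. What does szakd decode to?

table

Compare letters: y→x is +25, a→z is +25, k→j is +25 — a constant shift. Every letter moves 25 places later in the alphabet, wrapping around z→a.
Reversing it on szakd: s−25=t, z−25=a, a−25=b, k−25=l, d−25=e.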